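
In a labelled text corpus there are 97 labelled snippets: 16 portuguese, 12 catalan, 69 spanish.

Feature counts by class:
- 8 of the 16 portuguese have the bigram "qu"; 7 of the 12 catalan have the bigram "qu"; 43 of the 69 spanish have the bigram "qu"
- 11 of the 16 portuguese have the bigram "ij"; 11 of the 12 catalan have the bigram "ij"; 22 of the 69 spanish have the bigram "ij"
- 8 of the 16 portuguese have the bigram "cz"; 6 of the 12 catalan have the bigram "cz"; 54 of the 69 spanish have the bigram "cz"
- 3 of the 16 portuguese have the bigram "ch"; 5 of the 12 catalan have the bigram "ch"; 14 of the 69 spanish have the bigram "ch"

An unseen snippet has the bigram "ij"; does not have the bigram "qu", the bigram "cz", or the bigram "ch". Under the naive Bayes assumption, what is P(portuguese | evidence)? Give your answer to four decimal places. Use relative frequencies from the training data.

0.4462

portuguese: (16/97) × (8/16) × (11/16) × (8/16) × (13/16) ≈ 0.0230348
catalan: (12/97) × (5/12) × (11/12) × (6/12) × (7/12) ≈ 0.0137815
spanish: (69/97) × (26/69) × (22/69) × (15/69) × (55/69) ≈ 0.0148092
P(portuguese | x) = 0.0230348 / 0.0516255 ≈ 0.4462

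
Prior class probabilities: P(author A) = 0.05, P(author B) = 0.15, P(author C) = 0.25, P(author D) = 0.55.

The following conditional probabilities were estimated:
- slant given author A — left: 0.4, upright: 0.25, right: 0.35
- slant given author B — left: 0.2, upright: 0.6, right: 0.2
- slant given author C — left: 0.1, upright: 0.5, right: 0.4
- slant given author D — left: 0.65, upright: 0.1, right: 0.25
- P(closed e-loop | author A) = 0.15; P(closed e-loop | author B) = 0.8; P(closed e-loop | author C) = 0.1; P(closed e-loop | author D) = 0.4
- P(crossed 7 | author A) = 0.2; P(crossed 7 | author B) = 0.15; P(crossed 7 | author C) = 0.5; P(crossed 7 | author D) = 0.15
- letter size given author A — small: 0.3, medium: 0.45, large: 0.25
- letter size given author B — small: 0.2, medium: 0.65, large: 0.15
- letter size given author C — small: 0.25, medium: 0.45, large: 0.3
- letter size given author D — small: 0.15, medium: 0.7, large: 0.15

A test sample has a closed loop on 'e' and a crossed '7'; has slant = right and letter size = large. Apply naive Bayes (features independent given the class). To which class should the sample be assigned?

author A: 0.05 × 0.35 × 0.15 × 0.2 × 0.25 = 0.00013125
author B: 0.15 × 0.2 × 0.8 × 0.15 × 0.15 = 0.00054
author C: 0.25 × 0.4 × 0.1 × 0.5 × 0.3 = 0.0015
author D: 0.55 × 0.25 × 0.4 × 0.15 × 0.15 = 0.0012375
Highest score → author C.

author C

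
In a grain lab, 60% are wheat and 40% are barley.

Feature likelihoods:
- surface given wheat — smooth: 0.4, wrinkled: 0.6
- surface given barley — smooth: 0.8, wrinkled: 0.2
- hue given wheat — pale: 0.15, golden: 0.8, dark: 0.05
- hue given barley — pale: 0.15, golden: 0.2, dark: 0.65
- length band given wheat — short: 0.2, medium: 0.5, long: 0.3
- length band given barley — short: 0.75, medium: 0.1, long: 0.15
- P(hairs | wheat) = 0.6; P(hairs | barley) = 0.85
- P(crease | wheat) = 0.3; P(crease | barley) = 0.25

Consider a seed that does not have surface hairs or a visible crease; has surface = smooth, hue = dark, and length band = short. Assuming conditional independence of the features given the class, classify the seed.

barley

wheat: 0.6 × 0.4 × 0.05 × 0.2 × (1−0.6) × (1−0.3) = 0.000672
barley: 0.4 × 0.8 × 0.65 × 0.75 × (1−0.85) × (1−0.25) = 0.01755
Highest score → barley.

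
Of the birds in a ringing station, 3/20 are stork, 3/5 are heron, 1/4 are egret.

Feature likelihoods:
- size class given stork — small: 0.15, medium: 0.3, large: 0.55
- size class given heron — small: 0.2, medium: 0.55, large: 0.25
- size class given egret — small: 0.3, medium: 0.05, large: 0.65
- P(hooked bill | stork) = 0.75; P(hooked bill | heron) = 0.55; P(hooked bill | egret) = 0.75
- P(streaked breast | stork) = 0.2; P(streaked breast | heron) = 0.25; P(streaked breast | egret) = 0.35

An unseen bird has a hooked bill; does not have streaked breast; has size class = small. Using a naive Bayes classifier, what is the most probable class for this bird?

heron

stork: 0.15 × 0.15 × 0.75 × (1−0.2) = 0.0135
heron: 0.6 × 0.2 × 0.55 × (1−0.25) = 0.0495
egret: 0.25 × 0.3 × 0.75 × (1−0.35) = 0.0365625
Highest score → heron.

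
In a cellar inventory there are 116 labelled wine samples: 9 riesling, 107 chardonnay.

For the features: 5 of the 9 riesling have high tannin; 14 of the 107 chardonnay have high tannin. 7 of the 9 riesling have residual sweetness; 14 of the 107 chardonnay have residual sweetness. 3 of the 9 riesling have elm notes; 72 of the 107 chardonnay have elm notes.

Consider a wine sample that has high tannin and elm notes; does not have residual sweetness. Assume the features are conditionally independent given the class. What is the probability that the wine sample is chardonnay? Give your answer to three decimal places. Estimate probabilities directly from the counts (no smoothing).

0.957

riesling: (9/116) × (5/9) × (2/9) × (3/9) ≈ 0.00319285
chardonnay: (107/116) × (14/107) × (93/107) × (72/107) ≈ 0.0705859
P(chardonnay | x) = 0.0705859 / 0.07377875 ≈ 0.957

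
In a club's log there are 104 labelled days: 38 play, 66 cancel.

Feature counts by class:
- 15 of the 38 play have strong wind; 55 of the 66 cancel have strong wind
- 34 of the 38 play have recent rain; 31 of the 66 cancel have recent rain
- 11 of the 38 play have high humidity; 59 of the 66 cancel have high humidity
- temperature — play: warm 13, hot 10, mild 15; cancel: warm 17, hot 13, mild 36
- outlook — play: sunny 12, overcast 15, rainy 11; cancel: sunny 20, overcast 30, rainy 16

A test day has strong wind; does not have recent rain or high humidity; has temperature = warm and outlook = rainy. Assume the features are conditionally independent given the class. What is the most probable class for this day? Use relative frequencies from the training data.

cancel

play: (38/104) × (15/38) × (4/38) × (27/38) × (13/38) × (11/38) ≈ 0.00106828
cancel: (66/104) × (55/66) × (35/66) × (7/66) × (17/66) × (16/66) ≈ 0.00185733
Highest score → cancel.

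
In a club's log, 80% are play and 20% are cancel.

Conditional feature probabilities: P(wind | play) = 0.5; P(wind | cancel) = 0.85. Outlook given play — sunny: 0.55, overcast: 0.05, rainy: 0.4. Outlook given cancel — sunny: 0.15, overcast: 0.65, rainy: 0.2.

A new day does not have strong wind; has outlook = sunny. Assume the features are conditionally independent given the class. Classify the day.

play: 0.8 × (1−0.5) × 0.55 = 0.22
cancel: 0.2 × (1−0.85) × 0.15 = 0.0045
Highest score → play.

play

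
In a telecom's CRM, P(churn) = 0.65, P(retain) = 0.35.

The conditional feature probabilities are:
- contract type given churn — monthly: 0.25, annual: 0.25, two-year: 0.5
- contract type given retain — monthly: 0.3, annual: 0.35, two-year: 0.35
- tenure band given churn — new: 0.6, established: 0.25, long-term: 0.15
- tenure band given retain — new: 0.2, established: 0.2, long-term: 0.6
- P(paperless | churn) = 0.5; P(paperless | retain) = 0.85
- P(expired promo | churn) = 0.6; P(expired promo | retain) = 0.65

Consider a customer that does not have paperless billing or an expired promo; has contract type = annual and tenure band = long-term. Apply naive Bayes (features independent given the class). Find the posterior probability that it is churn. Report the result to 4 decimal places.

0.5582

churn: 0.65 × 0.25 × 0.15 × (1−0.5) × (1−0.6) = 0.004875
retain: 0.35 × 0.35 × 0.6 × (1−0.85) × (1−0.65) = 0.00385875
P(churn | x) = 0.004875 / 0.00873375 ≈ 0.5582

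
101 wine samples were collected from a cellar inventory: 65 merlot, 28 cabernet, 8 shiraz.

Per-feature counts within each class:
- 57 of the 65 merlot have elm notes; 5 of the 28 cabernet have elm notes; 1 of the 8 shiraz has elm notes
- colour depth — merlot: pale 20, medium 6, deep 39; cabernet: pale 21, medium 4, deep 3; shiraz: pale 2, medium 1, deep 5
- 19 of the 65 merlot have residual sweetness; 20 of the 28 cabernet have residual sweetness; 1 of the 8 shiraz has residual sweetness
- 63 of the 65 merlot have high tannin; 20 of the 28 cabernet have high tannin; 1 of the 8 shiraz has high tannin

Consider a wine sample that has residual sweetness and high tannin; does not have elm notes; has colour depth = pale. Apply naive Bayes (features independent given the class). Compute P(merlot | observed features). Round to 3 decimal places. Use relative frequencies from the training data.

merlot: (65/101) × (8/65) × (20/65) × (19/65) × (63/65) ≈ 0.00690483
cabernet: (28/101) × (23/28) × (21/28) × (20/28) × (20/28) ≈ 0.0871388
shiraz: (8/101) × (7/8) × (2/8) × (1/8) × (1/8) ≈ 0.00027073
P(merlot | x) = 0.00690483 / 0.09431436 ≈ 0.073

0.073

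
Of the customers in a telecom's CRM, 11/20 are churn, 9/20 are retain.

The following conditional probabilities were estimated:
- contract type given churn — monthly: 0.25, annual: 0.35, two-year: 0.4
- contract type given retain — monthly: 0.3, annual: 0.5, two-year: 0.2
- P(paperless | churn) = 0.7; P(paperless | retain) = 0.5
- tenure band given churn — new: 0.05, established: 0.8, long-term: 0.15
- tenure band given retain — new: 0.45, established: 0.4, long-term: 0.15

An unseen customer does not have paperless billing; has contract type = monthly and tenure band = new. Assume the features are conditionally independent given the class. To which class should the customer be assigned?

churn: 0.55 × 0.25 × (1−0.7) × 0.05 = 0.0020625
retain: 0.45 × 0.3 × (1−0.5) × 0.45 = 0.030375
Highest score → retain.

retain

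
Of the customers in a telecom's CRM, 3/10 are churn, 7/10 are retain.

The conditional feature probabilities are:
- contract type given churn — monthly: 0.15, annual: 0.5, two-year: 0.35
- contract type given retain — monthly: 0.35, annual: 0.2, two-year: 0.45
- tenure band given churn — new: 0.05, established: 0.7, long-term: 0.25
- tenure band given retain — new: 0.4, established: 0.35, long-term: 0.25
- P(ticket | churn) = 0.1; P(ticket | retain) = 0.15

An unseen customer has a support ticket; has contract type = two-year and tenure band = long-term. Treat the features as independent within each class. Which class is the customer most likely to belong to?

churn: 0.3 × 0.35 × 0.25 × 0.1 = 0.002625
retain: 0.7 × 0.45 × 0.25 × 0.15 = 0.0118125
Highest score → retain.

retain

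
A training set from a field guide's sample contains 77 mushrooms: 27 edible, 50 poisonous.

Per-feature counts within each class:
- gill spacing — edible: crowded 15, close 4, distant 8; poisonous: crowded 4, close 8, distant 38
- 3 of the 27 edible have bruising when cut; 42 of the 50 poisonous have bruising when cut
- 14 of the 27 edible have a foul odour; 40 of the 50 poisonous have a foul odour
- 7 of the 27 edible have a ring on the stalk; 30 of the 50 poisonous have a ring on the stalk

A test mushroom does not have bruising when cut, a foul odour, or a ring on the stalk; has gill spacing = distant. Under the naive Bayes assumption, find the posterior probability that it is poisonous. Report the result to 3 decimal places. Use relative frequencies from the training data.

0.161

edible: (27/77) × (8/27) × (24/27) × (13/27) × (20/27) ≈ 0.0329376
poisonous: (50/77) × (38/50) × (8/50) × (10/50) × (20/50) ≈ 0.00631688
P(poisonous | x) = 0.00631688 / 0.03925448 ≈ 0.161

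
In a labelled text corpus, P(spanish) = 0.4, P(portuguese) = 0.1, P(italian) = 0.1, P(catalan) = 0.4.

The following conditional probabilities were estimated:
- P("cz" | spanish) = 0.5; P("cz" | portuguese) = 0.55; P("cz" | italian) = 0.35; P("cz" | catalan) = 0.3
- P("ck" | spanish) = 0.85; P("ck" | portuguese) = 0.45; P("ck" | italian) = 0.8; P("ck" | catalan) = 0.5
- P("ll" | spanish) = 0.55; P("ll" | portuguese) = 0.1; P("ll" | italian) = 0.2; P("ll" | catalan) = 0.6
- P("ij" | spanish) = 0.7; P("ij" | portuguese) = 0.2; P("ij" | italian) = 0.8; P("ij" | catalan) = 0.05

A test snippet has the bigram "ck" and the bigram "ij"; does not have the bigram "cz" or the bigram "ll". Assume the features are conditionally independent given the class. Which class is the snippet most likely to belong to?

spanish

spanish: 0.4 × (1−0.5) × 0.85 × (1−0.55) × 0.7 = 0.05355
portuguese: 0.1 × (1−0.55) × 0.45 × (1−0.1) × 0.2 = 0.003645
italian: 0.1 × (1−0.35) × 0.8 × (1−0.2) × 0.8 = 0.03328
catalan: 0.4 × (1−0.3) × 0.5 × (1−0.6) × 0.05 = 0.0028
Highest score → spanish.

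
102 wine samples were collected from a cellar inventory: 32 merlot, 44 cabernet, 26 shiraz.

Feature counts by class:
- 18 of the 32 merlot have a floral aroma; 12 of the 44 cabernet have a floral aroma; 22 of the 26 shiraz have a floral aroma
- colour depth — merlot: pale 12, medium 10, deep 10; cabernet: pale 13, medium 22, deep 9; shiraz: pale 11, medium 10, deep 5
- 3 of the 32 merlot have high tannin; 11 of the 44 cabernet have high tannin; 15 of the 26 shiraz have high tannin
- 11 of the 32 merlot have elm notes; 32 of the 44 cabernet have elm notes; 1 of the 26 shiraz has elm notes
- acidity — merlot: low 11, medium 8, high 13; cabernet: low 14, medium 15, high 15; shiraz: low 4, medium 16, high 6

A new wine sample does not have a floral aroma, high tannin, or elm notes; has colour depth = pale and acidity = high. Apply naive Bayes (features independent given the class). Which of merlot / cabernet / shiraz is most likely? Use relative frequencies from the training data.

merlot

merlot: (32/102) × (14/32) × (12/32) × (29/32) × (21/32) × (13/32) ≈ 0.0124357
cabernet: (44/102) × (32/44) × (13/44) × (33/44) × (12/44) × (15/44) ≈ 0.00646352
shiraz: (26/102) × (4/26) × (11/26) × (11/26) × (25/26) × (6/26) ≈ 0.00155755
Highest score → merlot.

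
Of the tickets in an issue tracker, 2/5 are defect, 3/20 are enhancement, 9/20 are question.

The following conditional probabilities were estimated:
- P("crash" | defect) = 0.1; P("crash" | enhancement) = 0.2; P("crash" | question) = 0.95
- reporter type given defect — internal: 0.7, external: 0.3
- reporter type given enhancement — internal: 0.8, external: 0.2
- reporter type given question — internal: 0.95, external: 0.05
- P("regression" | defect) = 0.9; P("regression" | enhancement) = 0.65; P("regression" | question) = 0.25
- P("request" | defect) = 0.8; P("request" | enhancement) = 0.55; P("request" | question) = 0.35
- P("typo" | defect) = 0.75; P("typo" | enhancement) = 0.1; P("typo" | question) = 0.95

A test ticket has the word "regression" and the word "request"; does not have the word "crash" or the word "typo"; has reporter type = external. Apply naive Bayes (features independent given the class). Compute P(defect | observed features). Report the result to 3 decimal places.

0.716

defect: 0.4 × (1−0.1) × 0.3 × 0.9 × 0.8 × (1−0.75) = 0.01944
enhancement: 0.15 × (1−0.2) × 0.2 × 0.65 × 0.55 × (1−0.1) = 0.007722
question: 0.45 × (1−0.95) × 0.05 × 0.25 × 0.35 × (1−0.95) = 0.000004921875
P(defect | x) = 0.01944 / 0.027166921875 ≈ 0.716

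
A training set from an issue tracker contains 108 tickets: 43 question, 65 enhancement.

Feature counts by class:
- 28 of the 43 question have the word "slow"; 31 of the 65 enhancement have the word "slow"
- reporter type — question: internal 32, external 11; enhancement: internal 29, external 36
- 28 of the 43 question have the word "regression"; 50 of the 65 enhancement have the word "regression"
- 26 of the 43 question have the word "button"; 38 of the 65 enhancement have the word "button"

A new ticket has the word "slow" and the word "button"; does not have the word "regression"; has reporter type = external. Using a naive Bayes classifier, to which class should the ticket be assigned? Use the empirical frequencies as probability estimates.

enhancement

question: (43/108) × (28/43) × (11/43) × (15/43) × (26/43) ≈ 0.013989
enhancement: (65/108) × (31/65) × (36/65) × (15/65) × (38/65) ≈ 0.0214474
Highest score → enhancement.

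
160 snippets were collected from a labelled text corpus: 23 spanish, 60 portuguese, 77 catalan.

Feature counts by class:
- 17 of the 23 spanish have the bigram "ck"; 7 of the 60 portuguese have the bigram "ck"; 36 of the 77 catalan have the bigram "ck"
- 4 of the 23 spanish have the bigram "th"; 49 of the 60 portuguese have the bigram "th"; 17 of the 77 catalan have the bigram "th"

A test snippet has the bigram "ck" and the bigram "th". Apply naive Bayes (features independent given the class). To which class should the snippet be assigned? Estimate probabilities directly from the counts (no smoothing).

spanish: (23/160) × (17/23) × (4/23) ≈ 0.0184783
portuguese: (60/160) × (7/60) × (49/60) ≈ 0.0357292
catalan: (77/160) × (36/77) × (17/77) ≈ 0.0496753
Highest score → catalan.

catalan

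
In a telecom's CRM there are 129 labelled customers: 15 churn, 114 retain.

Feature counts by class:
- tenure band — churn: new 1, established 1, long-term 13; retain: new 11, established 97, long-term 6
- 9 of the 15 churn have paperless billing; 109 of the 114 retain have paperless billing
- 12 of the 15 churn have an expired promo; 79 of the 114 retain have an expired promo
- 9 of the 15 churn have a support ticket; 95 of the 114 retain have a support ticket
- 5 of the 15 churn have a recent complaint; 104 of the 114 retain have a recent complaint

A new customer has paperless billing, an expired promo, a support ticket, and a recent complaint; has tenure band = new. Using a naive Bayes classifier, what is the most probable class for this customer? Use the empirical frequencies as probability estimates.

churn: (15/129) × (1/15) × (9/15) × (12/15) × (9/15) × (5/15) ≈ 0.000744186
retain: (114/129) × (11/114) × (109/114) × (79/114) × (95/114) × (104/114) ≈ 0.0429531
Highest score → retain.

retain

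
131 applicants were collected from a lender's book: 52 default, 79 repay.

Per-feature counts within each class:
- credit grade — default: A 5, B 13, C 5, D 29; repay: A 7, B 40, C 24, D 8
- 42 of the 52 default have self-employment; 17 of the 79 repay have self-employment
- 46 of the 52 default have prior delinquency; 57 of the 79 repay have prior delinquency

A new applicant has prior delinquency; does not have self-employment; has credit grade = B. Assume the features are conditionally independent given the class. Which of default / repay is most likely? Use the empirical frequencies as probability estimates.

repay

default: (52/131) × (13/52) × (10/52) × (46/52) ≈ 0.016882
repay: (79/131) × (40/79) × (62/79) × (57/79) ≈ 0.172902
Highest score → repay.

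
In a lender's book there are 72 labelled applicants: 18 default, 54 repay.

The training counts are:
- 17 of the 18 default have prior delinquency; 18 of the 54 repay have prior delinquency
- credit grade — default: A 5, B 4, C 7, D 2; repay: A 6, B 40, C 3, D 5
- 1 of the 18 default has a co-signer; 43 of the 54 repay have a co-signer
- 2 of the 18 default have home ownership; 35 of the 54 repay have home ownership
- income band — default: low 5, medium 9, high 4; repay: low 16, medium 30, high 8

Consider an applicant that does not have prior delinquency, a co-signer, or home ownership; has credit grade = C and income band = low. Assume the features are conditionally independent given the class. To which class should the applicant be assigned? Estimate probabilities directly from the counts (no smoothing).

default: (18/72) × (1/18) × (7/18) × (17/18) × (16/18) × (5/18) ≈ 0.00125955
repay: (54/72) × (36/54) × (3/54) × (11/54) × (19/54) × (16/54) ≈ 0.000589906
Highest score → default.

default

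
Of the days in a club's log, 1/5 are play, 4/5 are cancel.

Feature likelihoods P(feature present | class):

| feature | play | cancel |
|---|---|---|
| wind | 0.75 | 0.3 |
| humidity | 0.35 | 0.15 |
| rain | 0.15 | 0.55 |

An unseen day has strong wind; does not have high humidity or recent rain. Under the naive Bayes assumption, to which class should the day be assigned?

cancel

play: 0.2 × 0.75 × (1−0.35) × (1−0.15) = 0.082875
cancel: 0.8 × 0.3 × (1−0.15) × (1−0.55) = 0.0918
Highest score → cancel.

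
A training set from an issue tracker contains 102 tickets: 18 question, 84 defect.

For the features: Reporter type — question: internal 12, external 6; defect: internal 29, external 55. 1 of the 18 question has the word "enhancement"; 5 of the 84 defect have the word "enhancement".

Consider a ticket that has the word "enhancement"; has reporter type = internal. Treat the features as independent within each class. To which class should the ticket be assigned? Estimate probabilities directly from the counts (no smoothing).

defect

question: (18/102) × (12/18) × (1/18) ≈ 0.00653595
defect: (84/102) × (29/84) × (5/84) ≈ 0.0169234
Highest score → defect.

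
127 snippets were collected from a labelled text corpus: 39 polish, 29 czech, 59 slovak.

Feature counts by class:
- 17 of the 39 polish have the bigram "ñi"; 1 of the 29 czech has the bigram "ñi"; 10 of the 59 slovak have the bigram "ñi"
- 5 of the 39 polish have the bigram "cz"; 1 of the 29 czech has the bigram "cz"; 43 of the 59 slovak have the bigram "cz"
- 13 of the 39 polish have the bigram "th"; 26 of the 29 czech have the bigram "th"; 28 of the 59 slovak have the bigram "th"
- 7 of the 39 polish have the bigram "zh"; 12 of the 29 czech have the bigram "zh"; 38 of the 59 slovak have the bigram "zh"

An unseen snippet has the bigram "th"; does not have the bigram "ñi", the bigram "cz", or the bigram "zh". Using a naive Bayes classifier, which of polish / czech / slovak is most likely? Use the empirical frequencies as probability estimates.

polish: (39/127) × (22/39) × (34/39) × (13/39) × (32/39) ≈ 0.0413045
czech: (29/127) × (28/29) × (28/29) × (26/29) × (17/29) ≈ 0.111877
slovak: (59/127) × (49/59) × (16/59) × (28/59) × (21/59) ≈ 0.017674
Highest score → czech.

czech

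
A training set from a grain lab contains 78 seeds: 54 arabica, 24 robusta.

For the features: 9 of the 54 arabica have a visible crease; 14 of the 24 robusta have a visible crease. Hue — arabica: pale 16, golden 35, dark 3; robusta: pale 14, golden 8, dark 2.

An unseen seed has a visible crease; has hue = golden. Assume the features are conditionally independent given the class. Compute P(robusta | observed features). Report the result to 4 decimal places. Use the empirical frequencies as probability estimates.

0.4444

arabica: (54/78) × (9/54) × (35/54) ≈ 0.0747863
robusta: (24/78) × (14/24) × (8/24) ≈ 0.0598291
P(robusta | x) = 0.0598291 / 0.1346154 ≈ 0.4444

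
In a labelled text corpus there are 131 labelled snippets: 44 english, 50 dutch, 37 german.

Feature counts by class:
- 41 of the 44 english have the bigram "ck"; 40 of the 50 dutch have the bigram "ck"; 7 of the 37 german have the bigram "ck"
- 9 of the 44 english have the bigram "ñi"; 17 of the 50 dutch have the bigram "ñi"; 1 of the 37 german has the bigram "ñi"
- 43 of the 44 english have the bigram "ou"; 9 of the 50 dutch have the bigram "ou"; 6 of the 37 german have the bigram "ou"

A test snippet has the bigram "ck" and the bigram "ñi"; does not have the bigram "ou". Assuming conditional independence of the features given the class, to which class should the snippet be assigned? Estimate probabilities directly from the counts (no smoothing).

dutch

english: (44/131) × (41/44) × (9/44) × (1/44) ≈ 0.00145496
dutch: (50/131) × (40/50) × (17/50) × (41/50) ≈ 0.0851298
german: (37/131) × (7/37) × (1/37) × (31/37) ≈ 0.00121
Highest score → dutch.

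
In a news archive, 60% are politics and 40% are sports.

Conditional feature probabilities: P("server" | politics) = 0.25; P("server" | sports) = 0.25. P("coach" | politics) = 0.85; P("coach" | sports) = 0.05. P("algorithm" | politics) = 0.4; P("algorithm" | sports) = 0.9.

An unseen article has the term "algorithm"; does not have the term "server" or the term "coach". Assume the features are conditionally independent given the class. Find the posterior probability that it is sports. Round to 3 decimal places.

0.905

politics: 0.6 × (1−0.25) × (1−0.85) × 0.4 = 0.027
sports: 0.4 × (1−0.25) × (1−0.05) × 0.9 = 0.2565
P(sports | x) = 0.2565 / 0.2835 ≈ 0.905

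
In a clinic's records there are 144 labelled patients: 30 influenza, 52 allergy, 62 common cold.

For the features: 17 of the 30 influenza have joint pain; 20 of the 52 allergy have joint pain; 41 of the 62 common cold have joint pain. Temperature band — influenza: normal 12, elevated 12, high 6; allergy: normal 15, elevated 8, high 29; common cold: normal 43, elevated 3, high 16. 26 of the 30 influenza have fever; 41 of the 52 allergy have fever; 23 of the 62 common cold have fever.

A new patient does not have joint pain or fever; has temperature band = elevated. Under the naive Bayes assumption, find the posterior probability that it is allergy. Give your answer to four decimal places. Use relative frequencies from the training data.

influenza: (30/144) × (13/30) × (12/30) × (4/30) ≈ 0.00481481
allergy: (52/144) × (32/52) × (8/52) × (11/52) ≈ 0.00723208
common cold: (62/144) × (21/62) × (3/62) × (39/62) ≈ 0.00443874
P(allergy | x) = 0.00723208 / 0.01648563 ≈ 0.4387

0.4387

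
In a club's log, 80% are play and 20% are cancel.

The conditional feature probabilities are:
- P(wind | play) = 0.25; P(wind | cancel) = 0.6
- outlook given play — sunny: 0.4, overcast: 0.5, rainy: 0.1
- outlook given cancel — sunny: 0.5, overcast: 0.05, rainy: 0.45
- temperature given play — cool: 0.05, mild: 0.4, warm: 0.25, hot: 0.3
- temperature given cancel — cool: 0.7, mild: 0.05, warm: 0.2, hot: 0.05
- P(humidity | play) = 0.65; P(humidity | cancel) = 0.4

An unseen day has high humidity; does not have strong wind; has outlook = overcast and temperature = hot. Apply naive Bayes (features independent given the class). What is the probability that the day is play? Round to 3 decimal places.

play: 0.8 × (1−0.25) × 0.5 × 0.3 × 0.65 = 0.0585
cancel: 0.2 × (1−0.6) × 0.05 × 0.05 × 0.4 = 0.00008
P(play | x) = 0.0585 / 0.05858 ≈ 0.999

0.999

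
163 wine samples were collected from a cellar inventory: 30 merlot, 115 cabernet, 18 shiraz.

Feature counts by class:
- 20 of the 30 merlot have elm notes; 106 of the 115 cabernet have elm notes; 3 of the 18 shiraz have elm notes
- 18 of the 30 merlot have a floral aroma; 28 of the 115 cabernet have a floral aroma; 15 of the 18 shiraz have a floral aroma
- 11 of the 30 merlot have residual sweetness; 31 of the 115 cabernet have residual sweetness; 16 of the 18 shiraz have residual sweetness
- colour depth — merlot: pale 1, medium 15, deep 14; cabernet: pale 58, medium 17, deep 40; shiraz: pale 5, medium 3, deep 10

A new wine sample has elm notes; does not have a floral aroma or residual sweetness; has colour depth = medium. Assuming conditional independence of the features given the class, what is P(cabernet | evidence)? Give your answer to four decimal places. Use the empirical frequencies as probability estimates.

0.7730

merlot: (30/163) × (20/30) × (12/30) × (19/30) × (15/30) ≈ 0.0155419
cabernet: (115/163) × (106/115) × (87/115) × (84/115) × (17/115) ≈ 0.0531217
shiraz: (18/163) × (3/18) × (3/18) × (2/18) × (3/18) ≈ 0.0000568053
P(cabernet | x) = 0.0531217 / 0.0687204053 ≈ 0.7730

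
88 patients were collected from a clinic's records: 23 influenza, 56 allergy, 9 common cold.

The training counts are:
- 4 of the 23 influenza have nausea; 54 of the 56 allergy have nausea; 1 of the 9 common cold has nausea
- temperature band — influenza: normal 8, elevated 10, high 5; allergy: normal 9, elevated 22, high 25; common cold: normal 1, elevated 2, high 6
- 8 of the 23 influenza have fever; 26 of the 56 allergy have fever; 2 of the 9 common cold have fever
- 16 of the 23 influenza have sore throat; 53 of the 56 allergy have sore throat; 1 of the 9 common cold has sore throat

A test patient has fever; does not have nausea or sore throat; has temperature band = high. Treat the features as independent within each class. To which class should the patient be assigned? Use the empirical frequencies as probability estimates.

influenza: (23/88) × (19/23) × (5/23) × (8/23) × (7/23) ≈ 0.00496873
allergy: (56/88) × (2/56) × (25/56) × (26/56) × (3/56) ≈ 0.000252358
common cold: (9/88) × (8/9) × (6/9) × (2/9) × (8/9) ≈ 0.0119716
Highest score → common cold.

common cold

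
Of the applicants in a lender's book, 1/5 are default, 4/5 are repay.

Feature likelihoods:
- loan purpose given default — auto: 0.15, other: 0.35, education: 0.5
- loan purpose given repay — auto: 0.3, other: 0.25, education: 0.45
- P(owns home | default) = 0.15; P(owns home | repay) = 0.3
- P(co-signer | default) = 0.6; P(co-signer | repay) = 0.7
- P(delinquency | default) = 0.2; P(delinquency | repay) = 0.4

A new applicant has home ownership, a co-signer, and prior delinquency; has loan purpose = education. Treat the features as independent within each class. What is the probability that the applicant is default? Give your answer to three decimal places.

default: 0.2 × 0.5 × 0.15 × 0.6 × 0.2 = 0.0018
repay: 0.8 × 0.45 × 0.3 × 0.7 × 0.4 = 0.03024
P(default | x) = 0.0018 / 0.03204 ≈ 0.056

0.056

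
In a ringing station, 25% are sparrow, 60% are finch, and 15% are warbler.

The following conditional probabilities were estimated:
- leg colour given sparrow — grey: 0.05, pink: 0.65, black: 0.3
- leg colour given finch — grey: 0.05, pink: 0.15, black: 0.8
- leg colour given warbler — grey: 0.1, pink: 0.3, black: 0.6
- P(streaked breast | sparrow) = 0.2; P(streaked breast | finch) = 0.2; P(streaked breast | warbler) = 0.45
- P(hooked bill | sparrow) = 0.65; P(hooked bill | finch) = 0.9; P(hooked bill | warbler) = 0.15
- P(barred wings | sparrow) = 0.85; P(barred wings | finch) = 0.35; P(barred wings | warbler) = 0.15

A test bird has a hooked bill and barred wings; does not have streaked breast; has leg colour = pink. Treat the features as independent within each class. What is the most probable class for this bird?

sparrow: 0.25 × 0.65 × (1−0.2) × 0.65 × 0.85 = 0.071825
finch: 0.6 × 0.15 × (1−0.2) × 0.9 × 0.35 = 0.02268
warbler: 0.15 × 0.3 × (1−0.45) × 0.15 × 0.15 = 0.000556875
Highest score → sparrow.

sparrow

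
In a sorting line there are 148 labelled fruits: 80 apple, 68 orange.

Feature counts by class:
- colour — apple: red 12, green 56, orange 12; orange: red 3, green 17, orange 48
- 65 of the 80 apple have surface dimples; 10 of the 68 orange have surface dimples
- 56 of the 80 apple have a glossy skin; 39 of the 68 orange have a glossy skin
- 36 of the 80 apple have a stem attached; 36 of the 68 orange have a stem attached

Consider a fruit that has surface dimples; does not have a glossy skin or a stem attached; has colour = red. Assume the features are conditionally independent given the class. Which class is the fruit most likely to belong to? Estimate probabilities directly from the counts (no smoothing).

apple: (80/148) × (12/80) × (65/80) × (24/80) × (44/80) ≈ 0.0108699
orange: (68/148) × (3/68) × (10/68) × (29/68) × (32/68) ≈ 0.000598247
Highest score → apple.

apple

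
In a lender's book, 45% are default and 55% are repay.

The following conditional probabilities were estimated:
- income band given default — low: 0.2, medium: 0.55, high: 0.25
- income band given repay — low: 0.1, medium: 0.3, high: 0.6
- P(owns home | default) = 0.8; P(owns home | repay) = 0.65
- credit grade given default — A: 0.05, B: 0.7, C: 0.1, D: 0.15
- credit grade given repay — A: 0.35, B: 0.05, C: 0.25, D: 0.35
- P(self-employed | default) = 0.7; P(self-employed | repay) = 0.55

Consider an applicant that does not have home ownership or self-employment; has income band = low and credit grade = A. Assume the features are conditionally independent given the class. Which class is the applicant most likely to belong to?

repay

default: 0.45 × 0.2 × (1−0.8) × 0.05 × (1−0.7) = 0.00027
repay: 0.55 × 0.1 × (1−0.65) × 0.35 × (1−0.55) = 0.003031875
Highest score → repay.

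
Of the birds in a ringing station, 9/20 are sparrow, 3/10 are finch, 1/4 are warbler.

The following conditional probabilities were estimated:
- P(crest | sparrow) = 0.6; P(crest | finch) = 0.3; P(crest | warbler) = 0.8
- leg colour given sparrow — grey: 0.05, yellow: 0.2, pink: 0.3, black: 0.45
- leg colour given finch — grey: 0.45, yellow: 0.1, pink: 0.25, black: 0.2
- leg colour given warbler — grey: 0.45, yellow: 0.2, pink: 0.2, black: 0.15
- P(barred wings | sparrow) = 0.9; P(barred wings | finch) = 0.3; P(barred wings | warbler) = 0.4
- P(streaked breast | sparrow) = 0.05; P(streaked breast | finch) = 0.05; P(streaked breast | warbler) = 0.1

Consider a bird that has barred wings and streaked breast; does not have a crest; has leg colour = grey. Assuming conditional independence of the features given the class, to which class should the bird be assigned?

finch

sparrow: 0.45 × (1−0.6) × 0.05 × 0.9 × 0.05 = 0.000405
finch: 0.3 × (1−0.3) × 0.45 × 0.3 × 0.05 = 0.0014175
warbler: 0.25 × (1−0.8) × 0.45 × 0.4 × 0.1 = 0.0009
Highest score → finch.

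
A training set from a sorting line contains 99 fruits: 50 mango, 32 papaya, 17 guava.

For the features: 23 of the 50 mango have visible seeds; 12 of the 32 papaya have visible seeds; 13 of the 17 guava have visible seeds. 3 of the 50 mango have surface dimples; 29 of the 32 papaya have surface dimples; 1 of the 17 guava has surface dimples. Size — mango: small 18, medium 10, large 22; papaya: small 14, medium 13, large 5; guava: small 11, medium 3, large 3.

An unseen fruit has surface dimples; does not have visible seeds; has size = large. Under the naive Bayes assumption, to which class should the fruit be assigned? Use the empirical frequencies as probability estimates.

papaya

mango: (50/99) × (27/50) × (3/50) × (22/50) = 0.0072
papaya: (32/99) × (20/32) × (29/32) × (5/32) ≈ 0.0286064
guava: (17/99) × (4/17) × (1/17) × (3/17) ≈ 0.000419419
Highest score → papaya.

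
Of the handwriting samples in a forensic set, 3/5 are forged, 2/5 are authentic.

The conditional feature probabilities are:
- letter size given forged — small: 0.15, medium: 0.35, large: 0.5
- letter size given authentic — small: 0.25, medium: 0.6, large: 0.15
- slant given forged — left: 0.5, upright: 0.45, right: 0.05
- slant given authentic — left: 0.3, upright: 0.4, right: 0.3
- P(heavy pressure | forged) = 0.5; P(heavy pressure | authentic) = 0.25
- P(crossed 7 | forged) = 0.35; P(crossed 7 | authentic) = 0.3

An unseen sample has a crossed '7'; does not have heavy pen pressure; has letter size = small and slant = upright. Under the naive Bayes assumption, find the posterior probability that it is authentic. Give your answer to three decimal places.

forged: 0.6 × 0.15 × 0.45 × (1−0.5) × 0.35 = 0.0070875
authentic: 0.4 × 0.25 × 0.4 × (1−0.25) × 0.3 = 0.009
P(authentic | x) = 0.009 / 0.0160875 ≈ 0.559

0.559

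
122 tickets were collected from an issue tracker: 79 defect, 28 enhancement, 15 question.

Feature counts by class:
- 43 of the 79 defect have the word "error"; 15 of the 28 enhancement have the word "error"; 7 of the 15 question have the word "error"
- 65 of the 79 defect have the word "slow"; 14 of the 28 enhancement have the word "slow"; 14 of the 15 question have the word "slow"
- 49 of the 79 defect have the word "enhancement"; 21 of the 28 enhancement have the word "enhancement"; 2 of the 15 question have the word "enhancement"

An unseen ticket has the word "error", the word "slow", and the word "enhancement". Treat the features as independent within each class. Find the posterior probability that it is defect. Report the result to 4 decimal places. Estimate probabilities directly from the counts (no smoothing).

defect: (79/122) × (43/79) × (65/79) × (49/79) ≈ 0.179872
enhancement: (28/122) × (15/28) × (14/28) × (21/28) ≈ 0.0461066
question: (15/122) × (7/15) × (14/15) × (2/15) ≈ 0.00714026
P(defect | x) = 0.179872 / 0.23311886 ≈ 0.7716

0.7716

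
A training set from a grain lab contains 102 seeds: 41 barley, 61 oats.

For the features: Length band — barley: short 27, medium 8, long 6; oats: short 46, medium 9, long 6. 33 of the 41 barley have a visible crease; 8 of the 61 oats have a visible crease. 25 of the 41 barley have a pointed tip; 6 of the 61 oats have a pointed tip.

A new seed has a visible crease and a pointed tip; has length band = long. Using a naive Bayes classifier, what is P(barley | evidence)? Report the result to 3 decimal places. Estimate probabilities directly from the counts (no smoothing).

0.974

barley: (41/102) × (6/41) × (33/41) × (25/41) ≈ 0.0288694
oats: (61/102) × (6/61) × (8/61) × (6/61) ≈ 0.000758809
P(barley | x) = 0.0288694 / 0.029628209 ≈ 0.974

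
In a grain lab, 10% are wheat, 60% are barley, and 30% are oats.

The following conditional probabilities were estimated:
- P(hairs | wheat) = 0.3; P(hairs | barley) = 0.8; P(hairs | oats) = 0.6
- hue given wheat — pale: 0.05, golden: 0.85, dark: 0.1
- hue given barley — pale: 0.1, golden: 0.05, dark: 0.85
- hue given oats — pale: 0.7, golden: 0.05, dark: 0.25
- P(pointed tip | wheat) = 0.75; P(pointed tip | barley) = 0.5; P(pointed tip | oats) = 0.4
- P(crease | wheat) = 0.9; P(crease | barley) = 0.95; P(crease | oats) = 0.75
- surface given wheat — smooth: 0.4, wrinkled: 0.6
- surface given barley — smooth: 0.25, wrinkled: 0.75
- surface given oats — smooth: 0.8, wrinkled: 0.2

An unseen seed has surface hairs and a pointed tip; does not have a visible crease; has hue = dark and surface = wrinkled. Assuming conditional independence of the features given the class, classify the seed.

barley

wheat: 0.1 × 0.3 × 0.1 × 0.75 × (1−0.9) × 0.6 = 0.000135
barley: 0.6 × 0.8 × 0.85 × 0.5 × (1−0.95) × 0.75 = 0.00765
oats: 0.3 × 0.6 × 0.25 × 0.4 × (1−0.75) × 0.2 = 0.0009
Highest score → barley.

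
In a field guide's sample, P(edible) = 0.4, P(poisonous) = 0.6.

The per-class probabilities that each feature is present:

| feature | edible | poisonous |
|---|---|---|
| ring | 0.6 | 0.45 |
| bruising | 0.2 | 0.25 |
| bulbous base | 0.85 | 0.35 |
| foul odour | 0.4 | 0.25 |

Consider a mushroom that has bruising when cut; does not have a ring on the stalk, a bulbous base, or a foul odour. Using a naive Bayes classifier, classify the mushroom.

poisonous

edible: 0.4 × (1−0.6) × 0.2 × (1−0.85) × (1−0.4) = 0.00288
poisonous: 0.6 × (1−0.45) × 0.25 × (1−0.35) × (1−0.25) = 0.04021875
Highest score → poisonous.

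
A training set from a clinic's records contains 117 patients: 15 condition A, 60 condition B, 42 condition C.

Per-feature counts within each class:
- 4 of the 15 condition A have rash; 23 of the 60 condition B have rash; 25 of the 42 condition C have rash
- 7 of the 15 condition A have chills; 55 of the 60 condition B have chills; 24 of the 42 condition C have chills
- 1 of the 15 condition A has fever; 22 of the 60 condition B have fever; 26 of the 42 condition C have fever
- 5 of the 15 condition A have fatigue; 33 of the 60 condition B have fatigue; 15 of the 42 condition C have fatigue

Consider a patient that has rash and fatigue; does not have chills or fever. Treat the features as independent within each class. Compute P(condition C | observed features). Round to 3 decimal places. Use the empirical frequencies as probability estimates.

condition A: (15/117) × (4/15) × (8/15) × (14/15) × (5/15) ≈ 0.00567268
condition B: (60/117) × (23/60) × (5/60) × (38/60) × (33/60) ≈ 0.00570632
condition C: (42/117) × (25/42) × (18/42) × (16/42) × (15/42) ≈ 0.0124592
P(condition C | x) = 0.0124592 / 0.0238382 ≈ 0.523

0.523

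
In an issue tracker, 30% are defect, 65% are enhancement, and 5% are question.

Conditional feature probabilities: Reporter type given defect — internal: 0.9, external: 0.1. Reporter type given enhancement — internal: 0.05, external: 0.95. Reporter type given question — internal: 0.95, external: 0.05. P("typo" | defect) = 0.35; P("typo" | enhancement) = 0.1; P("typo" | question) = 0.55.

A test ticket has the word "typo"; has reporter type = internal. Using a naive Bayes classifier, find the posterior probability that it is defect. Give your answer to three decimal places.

0.763

defect: 0.3 × 0.9 × 0.35 = 0.0945
enhancement: 0.65 × 0.05 × 0.1 = 0.00325
question: 0.05 × 0.95 × 0.55 = 0.026125
P(defect | x) = 0.0945 / 0.123875 ≈ 0.763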